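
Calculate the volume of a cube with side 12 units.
Volume = s³
Volume = 12³
Volume = 1728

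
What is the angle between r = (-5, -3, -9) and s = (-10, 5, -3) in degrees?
r·s = 62, |r|² = 115, |s|² = 134
cos θ = 62/√15410 ≈ 0.4994
θ ≈ 60.04°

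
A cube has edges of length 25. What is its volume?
Volume = s³
Volume = 25³
Volume = 15625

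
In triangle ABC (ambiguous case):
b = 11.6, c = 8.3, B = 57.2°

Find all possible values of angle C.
sin(C)/c = sin(B)/b  →  sin(C) = c·sin(B)/b = 8.3·sin(57.2°)/11.6 = 0.601440
C₁ = arcsin(0.601440) = 36.97°,  C₂ = 180° - C₁ = 143.03°
Check C₂: A = 180° - 57.2° - 143.03° = -20.23° ≤ 0, rejected
C = 36.97° (one solution)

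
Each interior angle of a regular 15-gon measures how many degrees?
Interior angle of a regular n-gon = (n-2)*180/n
Interior angle = (15-2)*180/15
Interior angle = 13*180/15
Interior angle = 2340/15
Interior angle = 156 degrees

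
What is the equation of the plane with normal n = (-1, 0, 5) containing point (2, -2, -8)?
d = n·P = (-1)(2) + (0)(-2) + (5)(-8) = -42
Plane: -x + 5z = -42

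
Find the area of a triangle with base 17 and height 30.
Area = (1/2) * base * height
Area = (1/2) * 17 * 30
Area = 255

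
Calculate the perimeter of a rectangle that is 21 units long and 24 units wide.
Perimeter = 2 * (length + width)
Perimeter = 2 * (21 + 24)
Perimeter = 2 * 45
Perimeter = 90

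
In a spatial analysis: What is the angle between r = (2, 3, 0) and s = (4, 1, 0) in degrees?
r·s = 11, |r|² = 13, |s|² = 17
cos θ = 11/√221 ≈ 0.7399
θ ≈ 42.27°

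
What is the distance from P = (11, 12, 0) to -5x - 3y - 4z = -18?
d = |(-5)(11) + (-3)(12) + (-4)(0) - (-18)| / √((-5)² + (-3)² + (-4)²) = 73/√50 = 10.32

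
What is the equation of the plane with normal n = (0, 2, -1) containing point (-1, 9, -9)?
d = n·P = (0)(-1) + (2)(9) + (-1)(-9) = 27
Plane: 2y - z = 27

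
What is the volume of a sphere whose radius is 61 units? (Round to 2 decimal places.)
Volume = (4/3) * pi * r³
Volume = (4/3) * pi * 61³
Volume = (4/3) * pi * 226981
Volume = 950775.79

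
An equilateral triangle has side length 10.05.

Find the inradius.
For an equilateral triangle, r = s/(2√3) where s is the side.
r = 10.05/(2√3) = 10.05/3.464102 = 2.901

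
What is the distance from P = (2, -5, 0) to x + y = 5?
d = |1(2) + 1(-5) + 0(0) - (5)| / √(1² + 1² + 0²) = 8/√2 = 5.657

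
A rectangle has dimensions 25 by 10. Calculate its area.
Area = length * width
Area = 25 * 10
Area = 250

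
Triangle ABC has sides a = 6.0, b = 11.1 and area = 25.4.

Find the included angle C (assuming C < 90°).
Area = ½ab·sin(C)  →  sin(C) = 2·Area/(ab)
sin(C) = 2·25.4/(6.0·11.1) = 0.762763
C = arcsin(0.762763) = 49.71°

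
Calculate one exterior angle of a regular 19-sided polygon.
Exterior angle of a regular n-gon = 360/n
Exterior angle = 360/19
Exterior angle = 18.95 degrees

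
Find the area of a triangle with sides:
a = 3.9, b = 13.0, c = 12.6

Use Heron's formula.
s = (a+b+c)/2 = (3.9+13.0+12.6)/2 = 14.75
A = √(s(s-a)(s-b)(s-c)) = √(14.75·10.85·1.75·2.15)
A = √602.141 = 24.54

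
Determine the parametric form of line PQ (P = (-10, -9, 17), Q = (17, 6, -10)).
Direction vector d = Q - P = (27, 15, -27)
x = -10 + 27t, y = -9 + 15t, z = 17 - 27t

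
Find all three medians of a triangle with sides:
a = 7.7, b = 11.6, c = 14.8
Using m_x = ½√(2y² + 2z² - x²):
m_a = ½√(2·11.6² + 2·14.8² - 7.7²) = ½√647.91 = 12.73
m_b = ½√(2·7.7² + 2·14.8² - 11.6²) = ½√422.1 = 10.27
m_c = ½√(2·7.7² + 2·11.6² - 14.8²) = ½√168.66 = 6.493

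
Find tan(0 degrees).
tan(0 degrees) = 0
Decimal approximation: 0.0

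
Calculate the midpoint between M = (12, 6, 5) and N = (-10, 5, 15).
Midpoint = ((12-10)/2, (6+5)/2, (5+15)/2) = (1, 5.5, 10)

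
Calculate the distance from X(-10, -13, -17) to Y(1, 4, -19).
d = √[(11)² + (17)² + (-2)²] = √414 = 20.35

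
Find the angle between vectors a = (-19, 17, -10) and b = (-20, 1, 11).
a·b = 287, |a|² = 750, |b|² = 522
cos θ = 287/√391500 ≈ 0.4587
θ ≈ 62.7°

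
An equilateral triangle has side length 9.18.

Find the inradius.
For an equilateral triangle, r = s/(2√3) where s is the side.
r = 9.18/(2√3) = 9.18/3.464102 = 2.65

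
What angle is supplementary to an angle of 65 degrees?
Supplementary angles sum to 180 degrees.
Other angle = 180 - 65
Other angle = 115 degrees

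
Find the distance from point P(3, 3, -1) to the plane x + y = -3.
d = |1(3) + 1(3) + 0(-1) - (-3)| / √(1² + 1² + 0²) = 9/√2 = 6.364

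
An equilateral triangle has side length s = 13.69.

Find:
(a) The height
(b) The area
(a) Height h = s·√3/2 = 13.69·√3/2 = 11.86
(b) Area = (√3/4)·s² = (√3/4)·13.69² = (√3/4)·187.416 = 81.15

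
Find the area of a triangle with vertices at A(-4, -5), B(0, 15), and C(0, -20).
Using the coordinate formula: Area = (1/2)|x₁(y₂-y₃) + x₂(y₃-y₁) + x₃(y₁-y₂)|
Area = (1/2)|(-4)(15-(-20)) + 0((-20)-(-5)) + 0((-5)-15)|
Area = (1/2)|(-4)*35 + 0*(-15) + 0*(-20)|
Area = (1/2)|(-140) + 0 + 0|
Area = (1/2)*140 = 70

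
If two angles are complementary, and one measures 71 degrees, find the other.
Complementary angles sum to 90 degrees.
Other angle = 90 - 71
Other angle = 19 degrees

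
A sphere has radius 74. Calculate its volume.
Volume = (4/3) * pi * r³
Volume = (4/3) * pi * 74³
Volume = (4/3) * pi * 405224
Volume = 1697398.32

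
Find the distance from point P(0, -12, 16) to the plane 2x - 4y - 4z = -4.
d = |2(0) + (-4)(-12) + (-4)(16) - (-4)| / √(2² + (-4)² + (-4)²) = 12/√36 = 2.0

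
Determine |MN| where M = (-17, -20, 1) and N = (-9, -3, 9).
d = √[(8)² + (17)² + (8)²] = √417 = 20.42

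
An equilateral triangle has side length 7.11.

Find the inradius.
For an equilateral triangle, r = s/(2√3) where s is the side.
r = 7.11/(2√3) = 7.11/3.464102 = 2.052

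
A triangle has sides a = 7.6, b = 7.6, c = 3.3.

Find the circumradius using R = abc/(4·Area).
s = (a+b+c)/2 = 9.25
Area = √(s(s-a)(s-b)(s-c)) = √(9.25·1.65·1.65·5.95) = 12.2409
R = abc/(4·Area) = (7.6·7.6·3.3)/(4·12.2409) = 190.608/48.9636 = 3.893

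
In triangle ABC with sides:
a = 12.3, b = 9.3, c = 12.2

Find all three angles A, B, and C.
By the law of cosines:
cos(A) = (b² + c² - a²)/(2bc) = 0.370351  →  A = 68.26°
cos(B) = (a² + c² - b²)/(2ac) = 0.711849  →  B = 44.61°
cos(C) = (a² + b² - c²)/(2ab) = 0.388758  →  C = 67.12°
Check: A + B + C = 180.0° ✓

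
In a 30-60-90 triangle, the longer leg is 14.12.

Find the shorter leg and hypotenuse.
In a 30-60-90 triangle, sides are in ratio 1 : √3 : 2.
Long leg = short leg·√3  →  short leg = 14.12/√3 = 8.152
Hypotenuse = 2·(short leg) = 2·14.12/√3 = 16.3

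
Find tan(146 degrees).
tan(146 degrees) = -0.6745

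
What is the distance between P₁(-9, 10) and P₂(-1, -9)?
Using the distance formula: d = sqrt((x₂-x₁)² + (y₂-y₁)²)
dx = (-1) - (-9) = 8
dy = (-9) - 10 = -19
d = sqrt(8² + (-19)²) = sqrt(64 + 361) = sqrt(425) = 20.62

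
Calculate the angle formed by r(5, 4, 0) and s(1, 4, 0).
r·s = 21, |r|² = 41, |s|² = 17
cos θ = 21/√697 ≈ 0.7954
θ ≈ 37.3°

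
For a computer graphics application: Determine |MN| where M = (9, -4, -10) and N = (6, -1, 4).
d = √[(-3)² + (3)² + (14)²] = √214 = 14.63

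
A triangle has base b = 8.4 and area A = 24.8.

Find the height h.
A = ½bh  →  h = 2A/b
h = 2·24.8/8.4 = 5.905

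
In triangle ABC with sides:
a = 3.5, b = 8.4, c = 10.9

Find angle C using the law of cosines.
cos(C) = (a² + b² - c²)/(2ab)
cos(C) = (3.5² + 8.4² - 10.9²)/(2·3.5·8.4) = -36/58.8 = -0.612245
C = arccos(-0.612245) = 127.8°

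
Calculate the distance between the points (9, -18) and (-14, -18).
Using the distance formula: d = sqrt((x₂-x₁)² + (y₂-y₁)²)
dx = (-14) - 9 = -23
dy = (-18) - (-18) = 0
d = sqrt((-23)² + 0²) = sqrt(529 + 0) = sqrt(529) = 23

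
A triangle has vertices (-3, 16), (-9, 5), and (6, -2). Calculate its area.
Using the coordinate formula: Area = (1/2)|x₁(y₂-y₃) + x₂(y₃-y₁) + x₃(y₁-y₂)|
Area = (1/2)|(-3)(5-(-2)) + (-9)((-2)-16) + 6(16-5)|
Area = (1/2)|(-3)*7 + (-9)*(-18) + 6*11|
Area = (1/2)|(-21) + 162 + 66|
Area = (1/2)*207 = 103.50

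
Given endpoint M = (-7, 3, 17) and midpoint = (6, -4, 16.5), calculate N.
N = (2×6 - (-7), 2×(-4) - 3, 2×16.5 - 17) = (19, -11, 16)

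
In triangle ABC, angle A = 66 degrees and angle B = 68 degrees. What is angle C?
Sum of angles in a triangle = 180 degrees
Third angle = 180 - 66 - 68
Third angle = 46 degrees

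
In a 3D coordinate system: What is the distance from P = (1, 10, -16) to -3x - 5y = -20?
d = |(-3)(1) + (-5)(10) + 0(-16) - (-20)| / √((-3)² + (-5)² + 0²) = 33/√34 = 5.659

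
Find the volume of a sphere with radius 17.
Volume = (4/3) * pi * r³
Volume = (4/3) * pi * 17³
Volume = (4/3) * pi * 4913
Volume = 20579.53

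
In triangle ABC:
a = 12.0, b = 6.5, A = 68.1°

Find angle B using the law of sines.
sin(B)/b = sin(A)/a
sin(B) = b·sin(A)/a = 6.5·sin(68.1°)/12.0 = 0.502578
B = arcsin(0.502578) = 30.17°  (b ≤ a, so B ≤ A and the acute solution is unique)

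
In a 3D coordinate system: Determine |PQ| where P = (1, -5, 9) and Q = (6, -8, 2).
d = √[(5)² + (-3)² + (-7)²] = √83 = 9.11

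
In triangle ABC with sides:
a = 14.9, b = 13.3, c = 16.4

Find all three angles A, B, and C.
By the law of cosines:
cos(A) = (b² + c² - a²)/(2bc) = 0.513112  →  A = 59.13°
cos(B) = (a² + c² - b²)/(2ac) = 0.642658  →  B = 50.01°
cos(C) = (a² + b² - c²)/(2ab) = 0.327850  →  C = 70.86°
Check: A + B + C = 180.0° ✓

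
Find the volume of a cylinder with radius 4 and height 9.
Volume = pi * r² * h
Volume = pi * 4² * 9
Volume = pi * 16 * 9
Volume = pi * 144
Volume = 452.39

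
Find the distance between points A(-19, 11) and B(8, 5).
Using the distance formula: d = sqrt((x₂-x₁)² + (y₂-y₁)²)
dx = 8 - (-19) = 27
dy = 5 - 11 = -6
d = sqrt(27² + (-6)²) = sqrt(729 + 36) = sqrt(765) = 27.66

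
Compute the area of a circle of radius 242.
Area = pi * r²
Area = pi * 242²
Area = pi * 58564
Area = 183984.23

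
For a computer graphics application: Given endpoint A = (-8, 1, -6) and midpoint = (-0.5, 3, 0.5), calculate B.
B = (2×(-0.5) - (-8), 2×3 - 1, 2×0.5 - (-6)) = (7, 5, 7)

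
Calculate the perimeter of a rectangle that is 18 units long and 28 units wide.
Perimeter = 2 * (length + width)
Perimeter = 2 * (18 + 28)
Perimeter = 2 * 46
Perimeter = 92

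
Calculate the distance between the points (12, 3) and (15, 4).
Using the distance formula: d = sqrt((x₂-x₁)² + (y₂-y₁)²)
dx = 15 - 12 = 3
dy = 4 - 3 = 1
d = sqrt(3² + 1²) = sqrt(9 + 1) = sqrt(10) = 3.16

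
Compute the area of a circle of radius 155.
Area = pi * r²
Area = pi * 155²
Area = pi * 24025
Area = 75476.76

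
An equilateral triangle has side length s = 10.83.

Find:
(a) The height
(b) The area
(a) Height h = s·√3/2 = 10.83·√3/2 = 9.379
(b) Area = (√3/4)·s² = (√3/4)·10.83² = (√3/4)·117.289 = 50.79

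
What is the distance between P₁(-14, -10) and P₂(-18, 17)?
Using the distance formula: d = sqrt((x₂-x₁)² + (y₂-y₁)²)
dx = (-18) - (-14) = -4
dy = 17 - (-10) = 27
d = sqrt((-4)² + 27²) = sqrt(16 + 729) = sqrt(745) = 27.29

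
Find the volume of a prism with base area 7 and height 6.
Volume = base area * height
Volume = 7 * 6
Volume = 42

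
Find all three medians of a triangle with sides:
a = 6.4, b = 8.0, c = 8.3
Using m_x = ½√(2y² + 2z² - x²):
m_a = ½√(2·8.0² + 2·8.3² - 6.4²) = ½√224.82 = 7.497
m_b = ½√(2·6.4² + 2·8.3² - 8.0²) = ½√155.7 = 6.239
m_c = ½√(2·6.4² + 2·8.0² - 8.3²) = ½√141.03 = 5.938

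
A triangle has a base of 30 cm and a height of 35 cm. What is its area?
Area = (1/2) * base * height
Area = (1/2) * 30 * 35
Area = 525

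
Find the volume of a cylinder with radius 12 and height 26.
Volume = pi * r² * h
Volume = pi * 12² * 26
Volume = pi * 144 * 26
Volume = pi * 3744
Volume = 11762.12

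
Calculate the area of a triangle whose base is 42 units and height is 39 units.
Area = (1/2) * base * height
Area = (1/2) * 42 * 39
Area = 819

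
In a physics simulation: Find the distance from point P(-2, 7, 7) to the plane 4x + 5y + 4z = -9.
d = |4(-2) + 5(7) + 4(7) - (-9)| / √(4² + 5² + 4²) = 64/√57 = 8.477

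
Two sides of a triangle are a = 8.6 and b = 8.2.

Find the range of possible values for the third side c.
By the triangle inequality: |a - b| < c < a + b
|8.6 - 8.2| < c < 8.6 + 8.2
0.4 < c < 16.8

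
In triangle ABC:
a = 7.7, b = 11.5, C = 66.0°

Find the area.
Using A = ½ab·sin(C):
A = ½·7.7·11.5·sin(66.0°) = ½·88.55·0.913545 = 40.45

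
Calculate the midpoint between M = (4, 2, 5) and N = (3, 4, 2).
Midpoint = ((4+3)/2, (2+4)/2, (5+2)/2) = (3.5, 3, 3.5)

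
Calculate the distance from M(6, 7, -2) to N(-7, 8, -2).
d = √[(-13)² + (1)² + (0)²] = √170 = 13.04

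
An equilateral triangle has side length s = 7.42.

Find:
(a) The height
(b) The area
(a) Height h = s·√3/2 = 7.42·√3/2 = 6.426
(b) Area = (√3/4)·s² = (√3/4)·7.42² = (√3/4)·55.0564 = 23.84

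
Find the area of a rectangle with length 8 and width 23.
Area = length * width
Area = 8 * 23
Area = 184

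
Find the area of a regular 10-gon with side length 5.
For a regular 10-gon with side length s = 5:
Apothem a = s / (2*tan(pi/10)) = 5 / (2*tan(pi/10)) ≈ 7.6942
Perimeter P = 10 * 5 = 50
Area = (1/2) * P * a = (1/2) * 50 * 7.6942 = 192.36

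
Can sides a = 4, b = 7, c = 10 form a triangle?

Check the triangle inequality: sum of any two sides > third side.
Yes, triangle inequality satisfied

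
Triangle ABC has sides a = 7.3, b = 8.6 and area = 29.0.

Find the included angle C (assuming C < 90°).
Area = ½ab·sin(C)  →  sin(C) = 2·Area/(ab)
sin(C) = 2·29.0/(7.3·8.6) = 0.923861
C = arcsin(0.923861) = 67.5°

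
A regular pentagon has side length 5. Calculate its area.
For a regular 5-gon with side length s = 5:
Apothem a = s / (2*tan(pi/5)) = 5 / (2*tan(pi/5)) ≈ 3.441
Perimeter P = 5 * 5 = 25
Area = (1/2) * P * a = (1/2) * 25 * 3.441 = 43.01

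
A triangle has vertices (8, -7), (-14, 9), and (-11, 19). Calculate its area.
Using the coordinate formula: Area = (1/2)|x₁(y₂-y₃) + x₂(y₃-y₁) + x₃(y₁-y₂)|
Area = (1/2)|8(9-19) + (-14)(19-(-7)) + (-11)((-7)-9)|
Area = (1/2)|8*(-10) + (-14)*26 + (-11)*(-16)|
Area = (1/2)|(-80) + (-364) + 176|
Area = (1/2)*268 = 134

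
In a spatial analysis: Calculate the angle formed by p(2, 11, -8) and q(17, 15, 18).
p·q = 55, |p|² = 189, |q|² = 838
cos θ = 55/√158382 ≈ 0.1382
θ ≈ 82.06°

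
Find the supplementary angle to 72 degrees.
Supplementary angles sum to 180 degrees.
Other angle = 180 - 72
Other angle = 108 degrees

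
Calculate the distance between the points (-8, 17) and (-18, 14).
Using the distance formula: d = sqrt((x₂-x₁)² + (y₂-y₁)²)
dx = (-18) - (-8) = -10
dy = 14 - 17 = -3
d = sqrt((-10)² + (-3)²) = sqrt(100 + 9) = sqrt(109) = 10.44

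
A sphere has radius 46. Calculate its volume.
Volume = (4/3) * pi * r³
Volume = (4/3) * pi * 46³
Volume = (4/3) * pi * 97336
Volume = 407720.08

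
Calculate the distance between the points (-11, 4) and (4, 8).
Using the distance formula: d = sqrt((x₂-x₁)² + (y₂-y₁)²)
dx = 4 - (-11) = 15
dy = 8 - 4 = 4
d = sqrt(15² + 4²) = sqrt(225 + 16) = sqrt(241) = 15.52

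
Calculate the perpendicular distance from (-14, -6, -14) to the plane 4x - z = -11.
d = |4(-14) + 0(-6) + (-1)(-14) - (-11)| / √(4² + 0² + (-1)²) = 31/√17 = 7.519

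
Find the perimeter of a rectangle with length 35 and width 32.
Perimeter = 2 * (length + width)
Perimeter = 2 * (35 + 32)
Perimeter = 2 * 67
Perimeter = 134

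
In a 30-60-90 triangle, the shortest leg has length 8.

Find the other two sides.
Long leg = 8√3 = 13.86, Hypotenuse = 16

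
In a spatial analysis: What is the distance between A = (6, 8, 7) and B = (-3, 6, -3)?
d = √[(-9)² + (-2)² + (-10)²] = √185 = 13.6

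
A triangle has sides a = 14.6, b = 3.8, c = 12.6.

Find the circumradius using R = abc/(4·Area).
s = (a+b+c)/2 = 15.5
Area = √(s(s-a)(s-b)(s-c)) = √(15.5·0.9·11.7·2.9) = 21.756
R = abc/(4·Area) = (14.6·3.8·12.6)/(4·21.756) = 699.048/87.024 = 8.033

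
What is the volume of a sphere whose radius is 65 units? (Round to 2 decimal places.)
Volume = (4/3) * pi * r³
Volume = (4/3) * pi * 65³
Volume = (4/3) * pi * 274625
Volume = 1150346.51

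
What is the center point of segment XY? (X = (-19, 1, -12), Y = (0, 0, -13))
Midpoint = ((-19+0)/2, (1+0)/2, (-12-13)/2) = (-9.5, 0.5, -12.5)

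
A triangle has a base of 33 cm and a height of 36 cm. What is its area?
Area = (1/2) * base * height
Area = (1/2) * 33 * 36
Area = 594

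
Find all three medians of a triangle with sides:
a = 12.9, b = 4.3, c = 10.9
Using m_x = ½√(2y² + 2z² - x²):
m_a = ½√(2·4.3² + 2·10.9² - 12.9²) = ½√108.19 = 5.201
m_b = ½√(2·12.9² + 2·10.9² - 4.3²) = ½√551.95 = 11.75
m_c = ½√(2·12.9² + 2·4.3² - 10.9²) = ½√250.99 = 7.921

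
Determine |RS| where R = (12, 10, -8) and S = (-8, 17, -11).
d = √[(-20)² + (7)² + (-3)²] = √458 = 21.4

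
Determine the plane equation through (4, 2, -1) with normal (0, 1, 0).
d = n·P = (0)(4) + (1)(2) + (0)(-1) = 2
Plane: y = 2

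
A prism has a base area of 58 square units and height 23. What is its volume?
Volume = base area * height
Volume = 58 * 23
Volume = 1334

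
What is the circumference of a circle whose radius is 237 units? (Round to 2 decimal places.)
Circumference = 2 * pi * r
Circumference = 2 * pi * 237
Circumference = 1489.11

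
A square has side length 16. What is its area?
Area = s²
Area = 16²
Area = 256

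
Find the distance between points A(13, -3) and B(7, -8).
Using the distance formula: d = sqrt((x₂-x₁)² + (y₂-y₁)²)
dx = 7 - 13 = -6
dy = (-8) - (-3) = -5
d = sqrt((-6)² + (-5)²) = sqrt(36 + 25) = sqrt(61) = 7.81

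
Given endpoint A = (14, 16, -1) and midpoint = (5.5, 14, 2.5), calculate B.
B = (2×5.5 - 14, 2×14 - 16, 2×2.5 - (-1)) = (-3, 12, 6)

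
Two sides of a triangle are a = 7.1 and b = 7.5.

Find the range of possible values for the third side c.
By the triangle inequality: |a - b| < c < a + b
|7.1 - 7.5| < c < 7.1 + 7.5
0.4 < c < 14.6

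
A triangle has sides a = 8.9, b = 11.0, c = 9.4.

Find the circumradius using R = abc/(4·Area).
s = (a+b+c)/2 = 14.65
Area = √(s(s-a)(s-b)(s-c)) = √(14.65·5.75·3.65·5.25) = 40.1771
R = abc/(4·Area) = (8.9·11.0·9.4)/(4·40.1771) = 920.26/160.7084 = 5.726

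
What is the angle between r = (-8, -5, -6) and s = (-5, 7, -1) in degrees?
r·s = 11, |r|² = 125, |s|² = 75
cos θ = 11/√9375 ≈ 0.1136
θ ≈ 83.48°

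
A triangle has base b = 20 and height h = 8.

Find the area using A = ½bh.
A = ½·20·8 = 80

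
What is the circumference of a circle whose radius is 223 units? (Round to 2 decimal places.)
Circumference = 2 * pi * r
Circumference = 2 * pi * 223
Circumference = 1401.15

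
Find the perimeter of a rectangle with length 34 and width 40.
Perimeter = 2 * (length + width)
Perimeter = 2 * (34 + 40)
Perimeter = 2 * 74
Perimeter = 148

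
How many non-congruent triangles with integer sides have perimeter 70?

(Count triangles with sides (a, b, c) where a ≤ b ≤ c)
With a ≤ b ≤ c and a + b + c = 70, the triangle inequality a + b > c gives c < 70/2, so c ≤ 34.
Iterate a from 1 to ⌊p/3⌋ = 23; for each a, b ranges from a to ⌊(p−a)/2⌋ with c = p − a − b, keeping only c ≥ b.
Triples: (2, 34, 34), (3, 33, 34), (4, 32, 34), …
Count = 102 triangles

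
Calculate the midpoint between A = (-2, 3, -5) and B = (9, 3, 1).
Midpoint = ((-2+9)/2, (3+3)/2, (-5+1)/2) = (3.5, 3, -2)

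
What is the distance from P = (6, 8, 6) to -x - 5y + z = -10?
d = |(-1)(6) + (-5)(8) + 1(6) - (-10)| / √((-1)² + (-5)² + 1²) = 30/√27 = 5.774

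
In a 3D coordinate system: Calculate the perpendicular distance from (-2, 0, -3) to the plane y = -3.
d = |0(-2) + 1(0) + 0(-3) - (-3)| / √(0² + 1² + 0²) = 3/√1 = 3.0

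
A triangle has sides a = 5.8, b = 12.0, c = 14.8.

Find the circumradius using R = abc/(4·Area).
s = (a+b+c)/2 = 16.3
Area = √(s(s-a)(s-b)(s-c)) = √(16.3·10.5·4.3·1.5) = 33.2253
R = abc/(4·Area) = (5.8·12.0·14.8)/(4·33.2253) = 1030.08/132.9012 = 7.751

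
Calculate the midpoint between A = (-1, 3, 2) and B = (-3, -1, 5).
Midpoint = ((-1-3)/2, (3-1)/2, (2+5)/2) = (-2, 1, 3.5)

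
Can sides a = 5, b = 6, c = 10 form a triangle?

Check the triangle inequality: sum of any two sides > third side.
Yes, triangle inequality satisfied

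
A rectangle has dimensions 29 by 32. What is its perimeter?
Perimeter = 2 * (length + width)
Perimeter = 2 * (29 + 32)
Perimeter = 2 * 61
Perimeter = 122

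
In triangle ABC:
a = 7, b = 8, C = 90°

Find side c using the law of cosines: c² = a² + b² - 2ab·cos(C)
c² = 7² + 8² - 2·7·8·cos(90°)
c² = 49 + 64 - 112·0.0000 = 113
c = √113 = 10.63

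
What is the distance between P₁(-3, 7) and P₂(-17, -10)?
Using the distance formula: d = sqrt((x₂-x₁)² + (y₂-y₁)²)
dx = (-17) - (-3) = -14
dy = (-10) - 7 = -17
d = sqrt((-14)² + (-17)²) = sqrt(196 + 289) = sqrt(485) = 22.02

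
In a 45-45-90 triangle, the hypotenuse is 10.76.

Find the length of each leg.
In a 45-45-90 triangle, hypotenuse = leg·√2  →  leg = hypotenuse/√2
leg = 10.76/√2 = 7.608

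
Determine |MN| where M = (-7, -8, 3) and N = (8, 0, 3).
d = √[(15)² + (8)² + (0)²] = √289 = 17.0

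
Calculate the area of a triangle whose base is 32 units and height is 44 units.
Area = (1/2) * base * height
Area = (1/2) * 32 * 44
Area = 704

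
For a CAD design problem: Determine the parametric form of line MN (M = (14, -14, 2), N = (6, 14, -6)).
Direction vector d = N - M = (-8, 28, -8)
x = 14 - 8t, y = -14 + 28t, z = 2 - 8t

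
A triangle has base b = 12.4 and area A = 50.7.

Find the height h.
A = ½bh  →  h = 2A/b
h = 2·50.7/12.4 = 8.177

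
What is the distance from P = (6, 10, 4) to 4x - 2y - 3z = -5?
d = |4(6) + (-2)(10) + (-3)(4) - (-5)| / √(4² + (-2)² + (-3)²) = 3/√29 = 0.5571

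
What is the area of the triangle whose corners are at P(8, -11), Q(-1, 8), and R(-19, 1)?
Using the coordinate formula: Area = (1/2)|x₁(y₂-y₃) + x₂(y₃-y₁) + x₃(y₁-y₂)|
Area = (1/2)|8(8-1) + (-1)(1-(-11)) + (-19)((-11)-8)|
Area = (1/2)|8*7 + (-1)*12 + (-19)*(-19)|
Area = (1/2)|56 + (-12) + 361|
Area = (1/2)*405 = 202.50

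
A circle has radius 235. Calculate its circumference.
Circumference = 2 * pi * r
Circumference = 2 * pi * 235
Circumference = 1476.55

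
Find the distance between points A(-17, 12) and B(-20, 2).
Using the distance formula: d = sqrt((x₂-x₁)² + (y₂-y₁)²)
dx = (-20) - (-17) = -3
dy = 2 - 12 = -10
d = sqrt((-3)² + (-10)²) = sqrt(9 + 100) = sqrt(109) = 10.44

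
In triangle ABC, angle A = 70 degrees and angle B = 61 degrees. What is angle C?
Sum of angles in a triangle = 180 degrees
Third angle = 180 - 70 - 61
Third angle = 49 degrees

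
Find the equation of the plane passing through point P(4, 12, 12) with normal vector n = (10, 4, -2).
d = n·P = (10)(4) + (4)(12) + (-2)(12) = 64
Plane: 10x + 4y - 2z = 64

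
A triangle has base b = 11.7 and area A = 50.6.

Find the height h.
A = ½bh  →  h = 2A/b
h = 2·50.6/11.7 = 8.65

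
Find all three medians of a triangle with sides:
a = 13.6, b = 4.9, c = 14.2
Using m_x = ½√(2y² + 2z² - x²):
m_a = ½√(2·4.9² + 2·14.2² - 13.6²) = ½√266.34 = 8.16
m_b = ½√(2·13.6² + 2·14.2² - 4.9²) = ½√749.19 = 13.69
m_c = ½√(2·13.6² + 2·4.9² - 14.2²) = ½√216.3 = 7.354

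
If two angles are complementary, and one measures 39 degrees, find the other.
Complementary angles sum to 90 degrees.
Other angle = 90 - 39
Other angle = 51 degrees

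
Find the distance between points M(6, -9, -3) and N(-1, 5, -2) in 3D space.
d = √[(-7)² + (14)² + (1)²] = √246 = 15.68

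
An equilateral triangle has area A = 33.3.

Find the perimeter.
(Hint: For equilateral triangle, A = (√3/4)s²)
A = (√3/4)s²  →  s² = 4A/√3 = 4·33.3/√3 = 76.9031
s = 8.76944
Perimeter = 3s = 26.31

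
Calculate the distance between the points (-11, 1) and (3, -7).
Using the distance formula: d = sqrt((x₂-x₁)² + (y₂-y₁)²)
dx = 3 - (-11) = 14
dy = (-7) - 1 = -8
d = sqrt(14² + (-8)²) = sqrt(196 + 64) = sqrt(260) = 16.12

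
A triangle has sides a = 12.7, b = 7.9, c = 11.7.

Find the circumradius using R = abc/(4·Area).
s = (a+b+c)/2 = 16.15
Area = √(s(s-a)(s-b)(s-c)) = √(16.15·3.45·8.25·4.45) = 45.2275
R = abc/(4·Area) = (12.7·7.9·11.7)/(4·45.2275) = 1173.861/180.91 = 6.489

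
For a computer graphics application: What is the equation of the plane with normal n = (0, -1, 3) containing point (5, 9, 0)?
d = n·P = (0)(5) + (-1)(9) + (3)(0) = -9
Plane: -y + 3z = -9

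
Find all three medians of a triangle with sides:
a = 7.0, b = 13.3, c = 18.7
Using m_x = ½√(2y² + 2z² - x²):
m_a = ½√(2·13.3² + 2·18.7² - 7.0²) = ½√1004.16 = 15.84
m_b = ½√(2·7.0² + 2·18.7² - 13.3²) = ½√620.49 = 12.45
m_c = ½√(2·7.0² + 2·13.3² - 18.7²) = ½√102.09 = 5.052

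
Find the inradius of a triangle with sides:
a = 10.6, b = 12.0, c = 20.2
s = (a+b+c)/2 = (10.6+12.0+20.2)/2 = 21.4
Area = √(s(s-a)(s-b)(s-c)) = √(21.4·10.8·9.4·1.2) = 51.0591
r = Area/s = 51.0591/21.4 = 2.386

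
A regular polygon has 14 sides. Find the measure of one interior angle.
Interior angle of a regular n-gon = (n-2)*180/n
Interior angle = (14-2)*180/14
Interior angle = 12*180/14
Interior angle = 2160/14
Interior angle = 154.29 degrees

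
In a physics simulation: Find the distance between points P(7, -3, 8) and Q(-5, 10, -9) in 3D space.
d = √[(-12)² + (13)² + (-17)²] = √602 = 24.54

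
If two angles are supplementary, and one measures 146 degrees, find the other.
Supplementary angles sum to 180 degrees.
Other angle = 180 - 146
Other angle = 34 degrees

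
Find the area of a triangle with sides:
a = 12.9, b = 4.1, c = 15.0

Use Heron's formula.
s = (a+b+c)/2 = (12.9+4.1+15.0)/2 = 16
A = √(s(s-a)(s-b)(s-c)) = √(16·3.1·11.9·1)
A = √590.24 = 24.29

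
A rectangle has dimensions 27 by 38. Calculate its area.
Area = length * width
Area = 27 * 38
Area = 1026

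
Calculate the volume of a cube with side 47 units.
Volume = s³
Volume = 47³
Volume = 103823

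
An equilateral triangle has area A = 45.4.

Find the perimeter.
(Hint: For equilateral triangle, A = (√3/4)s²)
A = (√3/4)s²  →  s² = 4A/√3 = 4·45.4/√3 = 104.847
s = 10.2395
Perimeter = 3s = 30.72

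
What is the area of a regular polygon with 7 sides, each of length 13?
For a regular 7-gon with side length s = 13:
Apothem a = s / (2*tan(pi/7)) = 13 / (2*tan(pi/7)) ≈ 13.4974
Perimeter P = 7 * 13 = 91
Area = (1/2) * P * a = (1/2) * 91 * 13.4974 = 614.13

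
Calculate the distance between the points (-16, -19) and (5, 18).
Using the distance formula: d = sqrt((x₂-x₁)² + (y₂-y₁)²)
dx = 5 - (-16) = 21
dy = 18 - (-19) = 37
d = sqrt(21² + 37²) = sqrt(441 + 1369) = sqrt(1810) = 42.54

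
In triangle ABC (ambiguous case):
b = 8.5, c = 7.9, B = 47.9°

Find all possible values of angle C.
sin(C)/c = sin(B)/b  →  sin(C) = c·sin(B)/b = 7.9·sin(47.9°)/8.5 = 0.689601
C₁ = arcsin(0.689601) = 43.6°,  C₂ = 180° - C₁ = 136.4°
Check C₂: A = 180° - 47.9° - 136.4° = -4.3° ≤ 0, rejected
C = 43.6° (one solution)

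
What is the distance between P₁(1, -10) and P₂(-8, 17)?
Using the distance formula: d = sqrt((x₂-x₁)² + (y₂-y₁)²)
dx = (-8) - 1 = -9
dy = 17 - (-10) = 27
d = sqrt((-9)² + 27²) = sqrt(81 + 729) = sqrt(810) = 28.46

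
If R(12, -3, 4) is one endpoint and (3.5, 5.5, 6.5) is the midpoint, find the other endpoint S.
S = (2×3.5 - 12, 2×5.5 - (-3), 2×6.5 - 4) = (-5, 14, 9)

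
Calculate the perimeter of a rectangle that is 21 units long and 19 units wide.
Perimeter = 2 * (length + width)
Perimeter = 2 * (21 + 19)
Perimeter = 2 * 40
Perimeter = 80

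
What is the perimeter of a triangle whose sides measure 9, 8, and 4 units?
Perimeter = sum of all sides
Perimeter = 9 + 8 + 4
Perimeter = 21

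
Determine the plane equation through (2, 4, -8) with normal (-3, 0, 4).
d = n·P = (-3)(2) + (0)(4) + (4)(-8) = -38
Plane: -3x + 4z = -38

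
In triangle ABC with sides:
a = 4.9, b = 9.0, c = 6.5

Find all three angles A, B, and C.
By the law of cosines:
cos(A) = (b² + c² - a²)/(2bc) = 0.848205  →  A = 31.98°
cos(B) = (a² + c² - b²)/(2ac) = -0.231397  →  B = 103.4°
cos(C) = (a² + b² - c²)/(2ab) = 0.711565  →  C = 44.64°
Check: A + B + C = 180.0° ✓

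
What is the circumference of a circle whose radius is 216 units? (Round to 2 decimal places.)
Circumference = 2 * pi * r
Circumference = 2 * pi * 216
Circumference = 1357.17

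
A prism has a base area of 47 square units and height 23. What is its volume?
Volume = base area * height
Volume = 47 * 23
Volume = 1081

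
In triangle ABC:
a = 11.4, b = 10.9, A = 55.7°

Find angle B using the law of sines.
sin(B)/b = sin(A)/a
sin(B) = b·sin(A)/a = 10.9·sin(55.7°)/11.4 = 0.789866
B = arcsin(0.789866) = 52.17°  (b ≤ a, so B ≤ A and the acute solution is unique)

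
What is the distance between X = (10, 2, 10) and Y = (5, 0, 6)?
d = √[(-5)² + (-2)² + (-4)²] = √45 = 6.708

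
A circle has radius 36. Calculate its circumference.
Circumference = 2 * pi * r
Circumference = 2 * pi * 36
Circumference = 226.19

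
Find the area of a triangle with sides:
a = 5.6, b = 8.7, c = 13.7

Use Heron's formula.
s = (a+b+c)/2 = (5.6+8.7+13.7)/2 = 14
A = √(s(s-a)(s-b)(s-c)) = √(14·8.4·5.3·0.3)
A = √186.984 = 13.67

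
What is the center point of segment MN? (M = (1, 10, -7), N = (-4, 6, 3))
Midpoint = ((1-4)/2, (10+6)/2, (-7+3)/2) = (-1.5, 8, -2)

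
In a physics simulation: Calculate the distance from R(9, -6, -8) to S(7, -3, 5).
d = √[(-2)² + (3)² + (13)²] = √182 = 13.49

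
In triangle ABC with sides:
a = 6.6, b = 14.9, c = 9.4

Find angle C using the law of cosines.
cos(C) = (a² + b² - c²)/(2ab)
cos(C) = (6.6² + 14.9² - 9.4²)/(2·6.6·14.9) = 177.21/196.68 = 0.901007
C = arccos(0.901007) = 25.71°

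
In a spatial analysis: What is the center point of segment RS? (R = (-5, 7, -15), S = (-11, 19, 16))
Midpoint = ((-5-11)/2, (7+19)/2, (-15+16)/2) = (-8, 13, 0.5)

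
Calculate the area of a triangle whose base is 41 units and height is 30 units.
Area = (1/2) * base * height
Area = (1/2) * 41 * 30
Area = 615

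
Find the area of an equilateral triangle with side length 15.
Area = (sqrt(3)/4) * s²
Area = (sqrt(3)/4) * 15²
Area = (sqrt(3)/4) * 225
Area = 97.43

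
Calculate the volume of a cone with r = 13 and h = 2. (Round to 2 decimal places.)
Volume = (1/3) * pi * r² * h
Volume = (1/3) * pi * 13² * 2
Volume = (1/3) * pi * 169 * 2
Volume = (1/3) * pi * 338
Volume = 353.95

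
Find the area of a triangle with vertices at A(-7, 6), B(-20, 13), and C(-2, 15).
Using the coordinate formula: Area = (1/2)|x₁(y₂-y₃) + x₂(y₃-y₁) + x₃(y₁-y₂)|
Area = (1/2)|(-7)(13-15) + (-20)(15-6) + (-2)(6-13)|
Area = (1/2)|(-7)*(-2) + (-20)*9 + (-2)*(-7)|
Area = (1/2)|14 + (-180) + 14|
Area = (1/2)*152 = 76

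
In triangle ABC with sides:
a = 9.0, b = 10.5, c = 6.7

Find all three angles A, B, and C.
By the law of cosines:
cos(A) = (b² + c² - a²)/(2bc) = 0.526937  →  A = 58.2°
cos(B) = (a² + c² - b²)/(2ac) = 0.129685  →  B = 82.55°
cos(C) = (a² + b² - c²)/(2ab) = 0.774392  →  C = 39.25°
Check: A + B + C = 180.0° ✓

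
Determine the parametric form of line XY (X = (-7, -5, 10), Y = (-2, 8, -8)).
Direction vector d = Y - X = (5, 13, -18)
x = -7 + 5t, y = -5 + 13t, z = 10 - 18t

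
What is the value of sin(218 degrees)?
sin(218 degrees) = -0.6157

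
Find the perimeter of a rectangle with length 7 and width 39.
Perimeter = 2 * (length + width)
Perimeter = 2 * (7 + 39)
Perimeter = 2 * 46
Perimeter = 92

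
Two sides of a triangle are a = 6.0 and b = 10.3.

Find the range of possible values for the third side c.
By the triangle inequality: |a - b| < c < a + b
|6.0 - 10.3| < c < 6.0 + 10.3
4.3 < c < 16.3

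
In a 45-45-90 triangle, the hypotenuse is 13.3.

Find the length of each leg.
In a 45-45-90 triangle, hypotenuse = leg·√2  →  leg = hypotenuse/√2
leg = 13.3/√2 = 9.405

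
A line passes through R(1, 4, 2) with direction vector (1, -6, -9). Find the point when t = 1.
P(1) = (1 + 1(1), 4 + (-6)(1), 2 + (-9)(1)) = (2, -2, -7)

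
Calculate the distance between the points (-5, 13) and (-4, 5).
Using the distance formula: d = sqrt((x₂-x₁)² + (y₂-y₁)²)
dx = (-4) - (-5) = 1
dy = 5 - 13 = -8
d = sqrt(1² + (-8)²) = sqrt(1 + 64) = sqrt(65) = 8.06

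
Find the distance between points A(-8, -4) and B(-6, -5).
Using the distance formula: d = sqrt((x₂-x₁)² + (y₂-y₁)²)
dx = (-6) - (-8) = 2
dy = (-5) - (-4) = -1
d = sqrt(2² + (-1)²) = sqrt(4 + 1) = sqrt(5) = 2.24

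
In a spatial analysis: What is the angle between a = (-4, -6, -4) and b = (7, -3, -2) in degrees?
a·b = -2, |a|² = 68, |b|² = 62
cos θ = -2/√4216 ≈ -0.0308
θ ≈ 91.77°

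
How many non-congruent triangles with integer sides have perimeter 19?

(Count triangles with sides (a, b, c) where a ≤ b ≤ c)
With a ≤ b ≤ c and a + b + c = 19, the triangle inequality a + b > c gives c < 19/2, so c ≤ 9.
Iterate a from 1 to ⌊p/3⌋ = 6; for each a, b ranges from a to ⌊(p−a)/2⌋ with c = p − a − b, keeping only c ≥ b.
Triples: (1, 9, 9), (2, 8, 9), (3, 7, 9), …
Count = 10 triangles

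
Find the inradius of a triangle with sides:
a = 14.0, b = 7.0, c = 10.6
s = (a+b+c)/2 = (14.0+7.0+10.6)/2 = 15.8
Area = √(s(s-a)(s-b)(s-c)) = √(15.8·1.8·8.8·5.2) = 36.0751
r = Area/s = 36.0751/15.8 = 2.283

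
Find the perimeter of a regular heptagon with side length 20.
Perimeter = number of sides * side length
Perimeter = 7 * 20
Perimeter = 140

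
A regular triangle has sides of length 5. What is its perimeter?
Perimeter = number of sides * side length
Perimeter = 3 * 5
Perimeter = 15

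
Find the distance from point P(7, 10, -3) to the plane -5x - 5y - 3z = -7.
d = |(-5)(7) + (-5)(10) + (-3)(-3) - (-7)| / √((-5)² + (-5)² + (-3)²) = 69/√59 = 8.983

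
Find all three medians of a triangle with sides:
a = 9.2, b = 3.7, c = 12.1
Using m_x = ½√(2y² + 2z² - x²):
m_a = ½√(2·3.7² + 2·12.1² - 9.2²) = ½√235.56 = 7.674
m_b = ½√(2·9.2² + 2·12.1² - 3.7²) = ½√448.41 = 10.59
m_c = ½√(2·9.2² + 2·3.7² - 12.1²) = ½√50.25 = 3.544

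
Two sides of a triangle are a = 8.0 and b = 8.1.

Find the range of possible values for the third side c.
By the triangle inequality: |a - b| < c < a + b
|8.0 - 8.1| < c < 8.0 + 8.1
0.1 < c < 16.1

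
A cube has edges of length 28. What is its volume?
Volume = s³
Volume = 28³
Volume = 21952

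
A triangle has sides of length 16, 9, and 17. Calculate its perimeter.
Perimeter = sum of all sides
Perimeter = 16 + 9 + 17
Perimeter = 42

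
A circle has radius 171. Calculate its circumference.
Circumference = 2 * pi * r
Circumference = 2 * pi * 171
Circumference = 1074.42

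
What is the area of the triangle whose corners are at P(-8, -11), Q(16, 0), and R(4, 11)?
Using the coordinate formula: Area = (1/2)|x₁(y₂-y₃) + x₂(y₃-y₁) + x₃(y₁-y₂)|
Area = (1/2)|(-8)(0-11) + 16(11-(-11)) + 4((-11)-0)|
Area = (1/2)|(-8)*(-11) + 16*22 + 4*(-11)|
Area = (1/2)|88 + 352 + (-44)|
Area = (1/2)*396 = 198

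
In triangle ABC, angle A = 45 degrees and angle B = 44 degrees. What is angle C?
Sum of angles in a triangle = 180 degrees
Third angle = 180 - 45 - 44
Third angle = 91 degrees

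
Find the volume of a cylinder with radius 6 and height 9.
Volume = pi * r² * h
Volume = pi * 6² * 9
Volume = pi * 36 * 9
Volume = pi * 324
Volume = 1017.88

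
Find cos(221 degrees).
cos(221 degrees) = -0.7547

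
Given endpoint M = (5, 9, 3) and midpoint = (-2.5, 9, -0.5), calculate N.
N = (2×(-2.5) - 5, 2×9 - 9, 2×(-0.5) - 3) = (-10, 9, -4)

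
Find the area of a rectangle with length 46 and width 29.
Area = length * width
Area = 46 * 29
Area = 1334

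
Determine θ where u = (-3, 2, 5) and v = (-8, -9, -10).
u·v = -44, |u|² = 38, |v|² = 245
cos θ = -44/√9310 ≈ -0.456
θ ≈ 117.1°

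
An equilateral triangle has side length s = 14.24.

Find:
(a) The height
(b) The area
(a) Height h = s·√3/2 = 14.24·√3/2 = 12.33
(b) Area = (√3/4)·s² = (√3/4)·14.24² = (√3/4)·202.778 = 87.81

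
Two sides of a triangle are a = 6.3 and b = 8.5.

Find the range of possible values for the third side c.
By the triangle inequality: |a - b| < c < a + b
|6.3 - 8.5| < c < 6.3 + 8.5
2.2 < c < 14.8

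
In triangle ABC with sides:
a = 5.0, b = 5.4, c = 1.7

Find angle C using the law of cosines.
cos(C) = (a² + b² - c²)/(2ab)
cos(C) = (5.0² + 5.4² - 1.7²)/(2·5.0·5.4) = 51.27/54 = 0.949444
C = arccos(0.949444) = 18.3°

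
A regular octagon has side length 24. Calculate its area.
For a regular 8-gon with side length s = 24:
Apothem a = s / (2*tan(pi/8)) = 24 / (2*tan(pi/8)) ≈ 28.97056
Perimeter P = 8 * 24 = 192
Area = (1/2) * P * a = (1/2) * 192 * 28.97056 = 2781.17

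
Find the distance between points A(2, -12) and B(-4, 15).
Using the distance formula: d = sqrt((x₂-x₁)² + (y₂-y₁)²)
dx = (-4) - 2 = -6
dy = 15 - (-12) = 27
d = sqrt((-6)² + 27²) = sqrt(36 + 729) = sqrt(765) = 27.66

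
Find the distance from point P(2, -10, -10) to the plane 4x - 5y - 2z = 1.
d = |4(2) + (-5)(-10) + (-2)(-10) - (1)| / √(4² + (-5)² + (-2)²) = 77/√45 = 11.48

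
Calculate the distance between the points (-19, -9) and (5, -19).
Using the distance formula: d = sqrt((x₂-x₁)² + (y₂-y₁)²)
dx = 5 - (-19) = 24
dy = (-19) - (-9) = -10
d = sqrt(24² + (-10)²) = sqrt(576 + 100) = sqrt(676) = 26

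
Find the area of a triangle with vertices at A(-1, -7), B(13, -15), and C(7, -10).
Using the coordinate formula: Area = (1/2)|x₁(y₂-y₃) + x₂(y₃-y₁) + x₃(y₁-y₂)|
Area = (1/2)|(-1)((-15)-(-10)) + 13((-10)-(-7)) + 7((-7)-(-15))|
Area = (1/2)|(-1)*(-5) + 13*(-3) + 7*8|
Area = (1/2)|5 + (-39) + 56|
Area = (1/2)*22 = 11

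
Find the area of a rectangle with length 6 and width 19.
Area = length * width
Area = 6 * 19
Area = 114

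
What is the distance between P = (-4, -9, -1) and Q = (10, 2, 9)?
d = √[(14)² + (11)² + (10)²] = √417 = 20.42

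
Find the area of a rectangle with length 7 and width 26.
Area = length * width
Area = 7 * 26
Area = 182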